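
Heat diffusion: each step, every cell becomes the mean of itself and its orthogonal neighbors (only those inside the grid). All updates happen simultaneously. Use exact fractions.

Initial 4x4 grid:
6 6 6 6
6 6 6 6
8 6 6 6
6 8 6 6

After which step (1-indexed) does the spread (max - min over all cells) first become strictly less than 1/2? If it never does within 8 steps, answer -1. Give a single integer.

Step 1: max=22/3, min=6, spread=4/3
Step 2: max=407/60, min=6, spread=47/60
Step 3: max=1831/270, min=6, spread=211/270
Step 4: max=53641/8100, min=6, spread=5041/8100
Step 5: max=1596643/243000, min=13579/2250, spread=130111/243000
Step 6: max=47382367/7290000, min=817159/135000, spread=3255781/7290000
  -> spread < 1/2 first at step 6
Step 7: max=1412553691/218700000, min=821107/135000, spread=82360351/218700000
Step 8: max=42117316891/6561000000, min=148306441/24300000, spread=2074577821/6561000000

Answer: 6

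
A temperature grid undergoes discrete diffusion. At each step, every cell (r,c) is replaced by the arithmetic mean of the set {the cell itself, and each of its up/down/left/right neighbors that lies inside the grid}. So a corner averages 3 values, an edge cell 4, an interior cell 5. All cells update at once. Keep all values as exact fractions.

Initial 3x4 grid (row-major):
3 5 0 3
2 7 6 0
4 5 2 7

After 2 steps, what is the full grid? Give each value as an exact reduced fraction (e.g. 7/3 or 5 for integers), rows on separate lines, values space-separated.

Answer: 133/36 187/48 45/16 17/6
4 81/20 41/10 11/4
73/18 109/24 31/8 4

Derivation:
After step 1:
  10/3 15/4 7/2 1
  4 5 3 4
  11/3 9/2 5 3
After step 2:
  133/36 187/48 45/16 17/6
  4 81/20 41/10 11/4
  73/18 109/24 31/8 4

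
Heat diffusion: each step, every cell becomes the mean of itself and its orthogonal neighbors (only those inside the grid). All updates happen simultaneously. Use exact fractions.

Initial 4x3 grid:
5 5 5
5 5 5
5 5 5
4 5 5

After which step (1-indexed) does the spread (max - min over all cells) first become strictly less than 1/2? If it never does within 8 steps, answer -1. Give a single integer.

Step 1: max=5, min=14/3, spread=1/3
  -> spread < 1/2 first at step 1
Step 2: max=5, min=85/18, spread=5/18
Step 3: max=5, min=1039/216, spread=41/216
Step 4: max=5, min=125383/25920, spread=4217/25920
Step 5: max=35921/7200, min=7566851/1555200, spread=38417/311040
Step 6: max=717403/144000, min=455359789/93312000, spread=1903471/18662400
Step 7: max=21484241/4320000, min=27392610911/5598720000, spread=18038617/223948800
Step 8: max=1931073241/388800000, min=1646347817149/335923200000, spread=883978523/13436928000

Answer: 1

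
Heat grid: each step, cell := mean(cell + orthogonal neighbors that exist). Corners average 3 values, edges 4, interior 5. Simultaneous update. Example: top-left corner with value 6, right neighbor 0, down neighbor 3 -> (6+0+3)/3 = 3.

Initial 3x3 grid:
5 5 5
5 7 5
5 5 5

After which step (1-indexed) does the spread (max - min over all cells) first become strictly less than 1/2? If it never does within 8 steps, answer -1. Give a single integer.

Answer: 2

Derivation:
Step 1: max=11/2, min=5, spread=1/2
Step 2: max=137/25, min=209/40, spread=51/200
  -> spread < 1/2 first at step 2
Step 3: max=12823/2400, min=947/180, spread=589/7200
Step 4: max=79943/15000, min=761081/144000, spread=31859/720000
Step 5: max=45891607/8640000, min=4764721/900000, spread=751427/43200000
Step 6: max=286634687/54000000, min=2747063129/518400000, spread=23149331/2592000000
Step 7: max=165002654263/31104000000, min=17174931889/3240000000, spread=616540643/155520000000
Step 8: max=1031112453983/194400000000, min=9895132008761/1866240000000, spread=17737747379/9331200000000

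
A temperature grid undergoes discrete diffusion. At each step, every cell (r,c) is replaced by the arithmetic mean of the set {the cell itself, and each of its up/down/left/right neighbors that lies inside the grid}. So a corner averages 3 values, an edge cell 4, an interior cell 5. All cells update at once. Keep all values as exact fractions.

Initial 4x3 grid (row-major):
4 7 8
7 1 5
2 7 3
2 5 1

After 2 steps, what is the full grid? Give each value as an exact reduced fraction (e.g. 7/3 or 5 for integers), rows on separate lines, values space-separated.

After step 1:
  6 5 20/3
  7/2 27/5 17/4
  9/2 18/5 4
  3 15/4 3
After step 2:
  29/6 173/30 191/36
  97/20 87/20 1219/240
  73/20 17/4 297/80
  15/4 267/80 43/12

Answer: 29/6 173/30 191/36
97/20 87/20 1219/240
73/20 17/4 297/80
15/4 267/80 43/12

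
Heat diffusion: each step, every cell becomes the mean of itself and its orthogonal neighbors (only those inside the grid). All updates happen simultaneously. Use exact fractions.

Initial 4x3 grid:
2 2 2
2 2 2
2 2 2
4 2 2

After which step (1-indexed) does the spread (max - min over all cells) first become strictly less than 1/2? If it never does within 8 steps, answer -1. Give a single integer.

Answer: 3

Derivation:
Step 1: max=8/3, min=2, spread=2/3
Step 2: max=23/9, min=2, spread=5/9
Step 3: max=257/108, min=2, spread=41/108
  -> spread < 1/2 first at step 3
Step 4: max=30137/12960, min=2, spread=4217/12960
Step 5: max=1764349/777600, min=7279/3600, spread=38417/155520
Step 6: max=104512211/46656000, min=146597/72000, spread=1903471/9331200
Step 7: max=6199709089/2799360000, min=4435759/2160000, spread=18038617/111974400
Step 8: max=369191382851/167961600000, min=401726759/194400000, spread=883978523/6718464000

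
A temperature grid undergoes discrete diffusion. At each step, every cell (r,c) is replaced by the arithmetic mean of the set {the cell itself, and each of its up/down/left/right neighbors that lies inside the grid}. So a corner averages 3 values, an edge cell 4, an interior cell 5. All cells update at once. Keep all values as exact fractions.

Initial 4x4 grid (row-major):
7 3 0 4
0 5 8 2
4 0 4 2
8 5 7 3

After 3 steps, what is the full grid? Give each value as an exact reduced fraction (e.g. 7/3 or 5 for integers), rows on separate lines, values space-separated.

Answer: 3811/1080 6389/1800 2081/600 259/80
13333/3600 10891/3000 7097/2000 2783/800
569/144 24133/6000 3927/1000 8717/2400
9631/2160 1267/288 3379/800 1447/360

Derivation:
After step 1:
  10/3 15/4 15/4 2
  4 16/5 19/5 4
  3 18/5 21/5 11/4
  17/3 5 19/4 4
After step 2:
  133/36 421/120 133/40 13/4
  203/60 367/100 379/100 251/80
  61/15 19/5 191/50 299/80
  41/9 1141/240 359/80 23/6
After step 3:
  3811/1080 6389/1800 2081/600 259/80
  13333/3600 10891/3000 7097/2000 2783/800
  569/144 24133/6000 3927/1000 8717/2400
  9631/2160 1267/288 3379/800 1447/360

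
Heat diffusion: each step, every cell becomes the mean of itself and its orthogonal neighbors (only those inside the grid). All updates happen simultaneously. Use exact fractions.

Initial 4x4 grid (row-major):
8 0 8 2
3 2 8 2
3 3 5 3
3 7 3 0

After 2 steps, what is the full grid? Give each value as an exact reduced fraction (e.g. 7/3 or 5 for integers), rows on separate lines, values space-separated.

Answer: 73/18 119/30 9/2 49/12
52/15 207/50 417/100 61/16
23/6 93/25 393/100 253/80
34/9 193/48 283/80 11/4

Derivation:
After step 1:
  11/3 9/2 9/2 4
  4 16/5 5 15/4
  3 4 22/5 5/2
  13/3 4 15/4 2
After step 2:
  73/18 119/30 9/2 49/12
  52/15 207/50 417/100 61/16
  23/6 93/25 393/100 253/80
  34/9 193/48 283/80 11/4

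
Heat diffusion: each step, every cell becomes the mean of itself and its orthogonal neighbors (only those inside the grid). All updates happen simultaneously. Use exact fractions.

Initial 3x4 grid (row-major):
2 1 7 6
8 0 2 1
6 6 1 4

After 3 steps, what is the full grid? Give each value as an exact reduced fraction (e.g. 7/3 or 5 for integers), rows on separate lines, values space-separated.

After step 1:
  11/3 5/2 4 14/3
  4 17/5 11/5 13/4
  20/3 13/4 13/4 2
After step 2:
  61/18 407/120 401/120 143/36
  133/30 307/100 161/50 727/240
  167/36 497/120 107/40 17/6
After step 3:
  4037/1080 11873/3600 12533/3600 7447/2160
  6989/1800 5477/1500 18403/6000 46997/14400
  4757/1080 13073/3600 1287/400 683/240

Answer: 4037/1080 11873/3600 12533/3600 7447/2160
6989/1800 5477/1500 18403/6000 46997/14400
4757/1080 13073/3600 1287/400 683/240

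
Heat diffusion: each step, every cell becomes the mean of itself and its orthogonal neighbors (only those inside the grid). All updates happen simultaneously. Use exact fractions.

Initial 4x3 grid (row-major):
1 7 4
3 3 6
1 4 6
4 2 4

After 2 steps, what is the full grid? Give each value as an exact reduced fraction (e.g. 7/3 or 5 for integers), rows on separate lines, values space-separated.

After step 1:
  11/3 15/4 17/3
  2 23/5 19/4
  3 16/5 5
  7/3 7/2 4
After step 2:
  113/36 1061/240 85/18
  199/60 183/50 1201/240
  79/30 193/50 339/80
  53/18 391/120 25/6

Answer: 113/36 1061/240 85/18
199/60 183/50 1201/240
79/30 193/50 339/80
53/18 391/120 25/6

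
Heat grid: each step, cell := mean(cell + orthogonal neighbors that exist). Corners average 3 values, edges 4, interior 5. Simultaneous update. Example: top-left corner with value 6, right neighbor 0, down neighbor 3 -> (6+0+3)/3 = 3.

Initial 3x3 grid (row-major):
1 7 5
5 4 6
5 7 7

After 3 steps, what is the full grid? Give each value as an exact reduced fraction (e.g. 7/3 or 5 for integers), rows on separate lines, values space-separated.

Answer: 2537/540 70081/14400 1307/240
22877/4800 32347/6000 40003/7200
5729/1080 79231/14400 12913/2160

Derivation:
After step 1:
  13/3 17/4 6
  15/4 29/5 11/2
  17/3 23/4 20/3
After step 2:
  37/9 1223/240 21/4
  391/80 501/100 719/120
  91/18 1433/240 215/36
After step 3:
  2537/540 70081/14400 1307/240
  22877/4800 32347/6000 40003/7200
  5729/1080 79231/14400 12913/2160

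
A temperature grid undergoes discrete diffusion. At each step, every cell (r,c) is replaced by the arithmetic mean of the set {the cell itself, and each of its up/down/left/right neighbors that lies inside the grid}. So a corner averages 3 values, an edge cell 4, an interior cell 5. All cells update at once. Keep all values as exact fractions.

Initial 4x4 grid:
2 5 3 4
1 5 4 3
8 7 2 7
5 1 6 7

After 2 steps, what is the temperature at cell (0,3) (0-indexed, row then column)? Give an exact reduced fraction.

Step 1: cell (0,3) = 10/3
Step 2: cell (0,3) = 71/18
Full grid after step 2:
  125/36 889/240 869/240 71/18
  979/240 403/100 43/10 959/240
  1111/240 121/25 439/100 1267/240
  44/9 1081/240 1237/240 185/36

Answer: 71/18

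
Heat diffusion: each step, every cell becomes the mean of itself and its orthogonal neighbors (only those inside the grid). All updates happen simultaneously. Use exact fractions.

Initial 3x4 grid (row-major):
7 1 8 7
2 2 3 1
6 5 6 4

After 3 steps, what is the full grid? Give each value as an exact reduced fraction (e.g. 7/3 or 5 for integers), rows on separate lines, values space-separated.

Answer: 4123/1080 29681/7200 30551/7200 121/27
58037/14400 23293/6000 8401/2000 20029/4800
4363/1080 30131/7200 29101/7200 223/54

Derivation:
After step 1:
  10/3 9/2 19/4 16/3
  17/4 13/5 4 15/4
  13/3 19/4 9/2 11/3
After step 2:
  145/36 911/240 223/48 83/18
  871/240 201/50 98/25 67/16
  40/9 971/240 203/48 143/36
After step 3:
  4123/1080 29681/7200 30551/7200 121/27
  58037/14400 23293/6000 8401/2000 20029/4800
  4363/1080 30131/7200 29101/7200 223/54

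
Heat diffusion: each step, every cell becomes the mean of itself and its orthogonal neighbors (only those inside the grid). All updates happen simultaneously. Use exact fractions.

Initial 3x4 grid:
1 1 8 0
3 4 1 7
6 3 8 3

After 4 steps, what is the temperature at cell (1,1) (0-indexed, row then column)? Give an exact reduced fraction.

Answer: 136121/36000

Derivation:
Step 1: cell (1,1) = 12/5
Step 2: cell (1,1) = 81/20
Step 3: cell (1,1) = 401/120
Step 4: cell (1,1) = 136121/36000
Full grid after step 4:
  41849/12960 1391/432 6851/1800 33007/8640
  57419/17280 136121/36000 30603/8000 246607/57600
  16573/4320 557/144 1969/450 36907/8640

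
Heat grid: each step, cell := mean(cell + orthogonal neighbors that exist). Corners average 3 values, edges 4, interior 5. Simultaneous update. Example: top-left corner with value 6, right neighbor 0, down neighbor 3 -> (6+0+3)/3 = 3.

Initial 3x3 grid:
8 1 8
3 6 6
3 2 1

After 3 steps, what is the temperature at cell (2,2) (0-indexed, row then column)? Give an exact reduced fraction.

Step 1: cell (2,2) = 3
Step 2: cell (2,2) = 15/4
Step 3: cell (2,2) = 2647/720
Full grid after step 3:
  3197/720 7743/1600 212/45
  1891/450 6061/1500 21379/4800
  1879/540 13403/3600 2647/720

Answer: 2647/720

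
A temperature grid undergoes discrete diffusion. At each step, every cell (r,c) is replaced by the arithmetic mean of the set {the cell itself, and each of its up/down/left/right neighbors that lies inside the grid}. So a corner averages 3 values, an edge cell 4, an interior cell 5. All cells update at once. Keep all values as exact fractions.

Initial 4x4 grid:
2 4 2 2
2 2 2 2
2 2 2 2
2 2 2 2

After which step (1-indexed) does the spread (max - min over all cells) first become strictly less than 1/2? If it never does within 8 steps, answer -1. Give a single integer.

Answer: 3

Derivation:
Step 1: max=8/3, min=2, spread=2/3
Step 2: max=151/60, min=2, spread=31/60
Step 3: max=1291/540, min=2, spread=211/540
  -> spread < 1/2 first at step 3
Step 4: max=124843/54000, min=2, spread=16843/54000
Step 5: max=1110643/486000, min=9079/4500, spread=130111/486000
Step 6: max=32802367/14580000, min=547159/270000, spread=3255781/14580000
Step 7: max=975153691/437400000, min=551107/270000, spread=82360351/437400000
Step 8: max=28995316891/13122000000, min=99706441/48600000, spread=2074577821/13122000000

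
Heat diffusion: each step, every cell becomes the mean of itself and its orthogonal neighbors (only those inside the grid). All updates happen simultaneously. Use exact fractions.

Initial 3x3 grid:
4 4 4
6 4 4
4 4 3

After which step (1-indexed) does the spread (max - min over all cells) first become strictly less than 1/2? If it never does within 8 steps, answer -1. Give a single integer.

Step 1: max=14/3, min=11/3, spread=1
Step 2: max=547/120, min=67/18, spread=301/360
Step 3: max=4757/1080, min=56423/14400, spread=21011/43200
  -> spread < 1/2 first at step 3
Step 4: max=1864303/432000, min=257209/64800, spread=448729/1296000
Step 5: max=16612373/3888000, min=15708623/3888000, spread=1205/5184
Step 6: max=986742931/233280000, min=948676681/233280000, spread=10151/62208
Step 7: max=58926663557/13996800000, min=57323219807/13996800000, spread=85517/746496
Step 8: max=3519688079779/839808000000, min=3452147673529/839808000000, spread=720431/8957952

Answer: 3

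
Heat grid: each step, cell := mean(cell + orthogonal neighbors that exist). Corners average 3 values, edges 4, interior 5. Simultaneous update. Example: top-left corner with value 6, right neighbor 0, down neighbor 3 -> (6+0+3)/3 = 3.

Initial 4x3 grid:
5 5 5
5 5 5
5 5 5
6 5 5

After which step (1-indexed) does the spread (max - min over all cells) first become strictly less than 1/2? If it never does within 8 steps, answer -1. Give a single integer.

Step 1: max=16/3, min=5, spread=1/3
  -> spread < 1/2 first at step 1
Step 2: max=95/18, min=5, spread=5/18
Step 3: max=1121/216, min=5, spread=41/216
Step 4: max=133817/25920, min=5, spread=4217/25920
Step 5: max=7985149/1555200, min=36079/7200, spread=38417/311040
Step 6: max=477760211/93312000, min=722597/144000, spread=1903471/18662400
Step 7: max=28594589089/5598720000, min=21715759/4320000, spread=18038617/223948800
Step 8: max=1712884182851/335923200000, min=1956926759/388800000, spread=883978523/13436928000

Answer: 1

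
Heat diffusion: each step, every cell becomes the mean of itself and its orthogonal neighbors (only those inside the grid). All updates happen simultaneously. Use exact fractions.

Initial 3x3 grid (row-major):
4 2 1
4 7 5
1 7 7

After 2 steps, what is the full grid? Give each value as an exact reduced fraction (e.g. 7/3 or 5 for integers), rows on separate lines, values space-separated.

After step 1:
  10/3 7/2 8/3
  4 5 5
  4 11/2 19/3
After step 2:
  65/18 29/8 67/18
  49/12 23/5 19/4
  9/2 125/24 101/18

Answer: 65/18 29/8 67/18
49/12 23/5 19/4
9/2 125/24 101/18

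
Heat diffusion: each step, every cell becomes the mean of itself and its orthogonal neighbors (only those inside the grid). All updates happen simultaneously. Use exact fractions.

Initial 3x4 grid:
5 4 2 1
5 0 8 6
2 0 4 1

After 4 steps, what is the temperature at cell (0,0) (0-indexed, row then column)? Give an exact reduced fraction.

Step 1: cell (0,0) = 14/3
Step 2: cell (0,0) = 125/36
Step 3: cell (0,0) = 3767/1080
Step 4: cell (0,0) = 53191/16200
Full grid after step 4:
  53191/16200 46093/13500 62179/18000 19357/5400
  24979/8000 188293/60000 614479/180000 189067/54000
  183389/64800 647363/216000 692023/216000 224059/64800

Answer: 53191/16200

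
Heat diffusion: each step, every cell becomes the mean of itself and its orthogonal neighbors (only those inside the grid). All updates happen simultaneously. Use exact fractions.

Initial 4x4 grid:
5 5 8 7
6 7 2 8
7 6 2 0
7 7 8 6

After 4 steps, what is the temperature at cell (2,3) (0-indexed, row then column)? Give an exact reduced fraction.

Answer: 1051771/216000

Derivation:
Step 1: cell (2,3) = 4
Step 2: cell (2,3) = 991/240
Step 3: cell (2,3) = 34513/7200
Step 4: cell (2,3) = 1051771/216000
Full grid after step 4:
  190477/32400 1229177/216000 1223089/216000 88483/16200
  1265957/216000 514693/90000 29774/5625 1133419/216000
  441031/72000 170779/30000 118319/22500 1051771/216000
  67411/10800 142297/24000 1135801/216000 80257/16200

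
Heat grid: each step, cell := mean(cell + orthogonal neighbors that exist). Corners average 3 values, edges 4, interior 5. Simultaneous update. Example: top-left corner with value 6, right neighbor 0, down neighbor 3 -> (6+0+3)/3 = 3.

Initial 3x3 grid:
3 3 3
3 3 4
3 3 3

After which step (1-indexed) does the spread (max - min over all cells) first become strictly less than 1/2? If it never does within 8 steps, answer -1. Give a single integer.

Answer: 1

Derivation:
Step 1: max=10/3, min=3, spread=1/3
  -> spread < 1/2 first at step 1
Step 2: max=787/240, min=3, spread=67/240
Step 3: max=6917/2160, min=607/200, spread=1807/10800
Step 4: max=2749963/864000, min=16561/5400, spread=33401/288000
Step 5: max=24557933/7776000, min=1663391/540000, spread=3025513/38880000
Step 6: max=9796126867/3110400000, min=89155949/28800000, spread=53531/995328
Step 7: max=585904925849/186624000000, min=24119116051/7776000000, spread=450953/11943936
Step 8: max=35101223560603/11197440000000, min=2900368610519/933120000000, spread=3799043/143327232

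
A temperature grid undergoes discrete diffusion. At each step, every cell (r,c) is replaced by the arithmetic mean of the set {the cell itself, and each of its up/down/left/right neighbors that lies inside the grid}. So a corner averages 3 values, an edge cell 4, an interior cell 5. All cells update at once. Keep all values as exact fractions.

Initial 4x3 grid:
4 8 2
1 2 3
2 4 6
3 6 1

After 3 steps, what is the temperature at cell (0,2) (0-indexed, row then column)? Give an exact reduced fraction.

Answer: 8351/2160

Derivation:
Step 1: cell (0,2) = 13/3
Step 2: cell (0,2) = 139/36
Step 3: cell (0,2) = 8351/2160
Full grid after step 3:
  7751/2160 3347/900 8351/2160
  23801/7200 10649/3000 26501/7200
  23251/7200 1759/500 26351/7200
  1469/432 2859/800 1645/432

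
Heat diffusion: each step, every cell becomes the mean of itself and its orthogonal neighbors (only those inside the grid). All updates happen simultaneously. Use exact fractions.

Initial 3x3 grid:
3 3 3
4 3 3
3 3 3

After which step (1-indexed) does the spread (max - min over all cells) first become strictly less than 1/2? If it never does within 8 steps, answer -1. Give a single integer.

Answer: 1

Derivation:
Step 1: max=10/3, min=3, spread=1/3
  -> spread < 1/2 first at step 1
Step 2: max=787/240, min=3, spread=67/240
Step 3: max=6917/2160, min=607/200, spread=1807/10800
Step 4: max=2749963/864000, min=16561/5400, spread=33401/288000
Step 5: max=24557933/7776000, min=1663391/540000, spread=3025513/38880000
Step 6: max=9796126867/3110400000, min=89155949/28800000, spread=53531/995328
Step 7: max=585904925849/186624000000, min=24119116051/7776000000, spread=450953/11943936
Step 8: max=35101223560603/11197440000000, min=2900368610519/933120000000, spread=3799043/143327232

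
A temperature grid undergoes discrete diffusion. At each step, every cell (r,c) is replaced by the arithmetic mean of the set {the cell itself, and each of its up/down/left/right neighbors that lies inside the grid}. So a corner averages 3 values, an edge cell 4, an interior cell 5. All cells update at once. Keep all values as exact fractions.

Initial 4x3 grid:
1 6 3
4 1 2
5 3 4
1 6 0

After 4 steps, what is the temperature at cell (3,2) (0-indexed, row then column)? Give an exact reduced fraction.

Answer: 19451/6480

Derivation:
Step 1: cell (3,2) = 10/3
Step 2: cell (3,2) = 97/36
Step 3: cell (3,2) = 6533/2160
Step 4: cell (3,2) = 19451/6480
Full grid after step 4:
  81781/25920 537361/172800 78751/25920
  68557/21600 44593/14400 129689/43200
  2589/800 5567/1800 130081/43200
  13949/4320 273197/86400 19451/6480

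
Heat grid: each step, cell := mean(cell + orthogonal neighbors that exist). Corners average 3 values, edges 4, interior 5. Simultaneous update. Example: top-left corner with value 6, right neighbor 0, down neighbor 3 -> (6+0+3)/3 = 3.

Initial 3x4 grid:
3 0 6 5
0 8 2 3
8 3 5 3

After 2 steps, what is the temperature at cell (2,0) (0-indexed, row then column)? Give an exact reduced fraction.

Step 1: cell (2,0) = 11/3
Step 2: cell (2,0) = 173/36
Full grid after step 2:
  10/3 111/40 509/120 67/18
  721/240 112/25 343/100 983/240
  173/36 931/240 1063/240 61/18

Answer: 173/36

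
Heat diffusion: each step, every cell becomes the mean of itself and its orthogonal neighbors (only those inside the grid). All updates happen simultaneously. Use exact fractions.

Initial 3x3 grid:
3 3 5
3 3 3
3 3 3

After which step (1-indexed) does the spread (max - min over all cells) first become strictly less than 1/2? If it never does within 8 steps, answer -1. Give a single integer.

Step 1: max=11/3, min=3, spread=2/3
Step 2: max=32/9, min=3, spread=5/9
Step 3: max=365/108, min=3, spread=41/108
  -> spread < 1/2 first at step 3
Step 4: max=21571/6480, min=551/180, spread=347/1296
Step 5: max=1273337/388800, min=5557/1800, spread=2921/15552
Step 6: max=75812539/23328000, min=673483/216000, spread=24611/186624
Step 7: max=4517762033/1399680000, min=15236741/4860000, spread=207329/2239488
Step 8: max=269972352451/83980800000, min=816401599/259200000, spread=1746635/26873856

Answer: 3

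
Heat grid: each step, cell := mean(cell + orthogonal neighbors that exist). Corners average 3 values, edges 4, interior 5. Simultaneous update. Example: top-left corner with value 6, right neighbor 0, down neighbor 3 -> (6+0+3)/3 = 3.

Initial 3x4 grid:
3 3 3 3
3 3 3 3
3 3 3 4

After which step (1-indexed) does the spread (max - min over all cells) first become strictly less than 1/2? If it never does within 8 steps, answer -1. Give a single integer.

Answer: 1

Derivation:
Step 1: max=10/3, min=3, spread=1/3
  -> spread < 1/2 first at step 1
Step 2: max=59/18, min=3, spread=5/18
Step 3: max=689/216, min=3, spread=41/216
Step 4: max=81977/25920, min=3, spread=4217/25920
Step 5: max=4874749/1555200, min=21679/7200, spread=38417/311040
Step 6: max=291136211/93312000, min=434597/144000, spread=1903471/18662400
Step 7: max=17397149089/5598720000, min=13075759/4320000, spread=18038617/223948800
Step 8: max=1041037782851/335923200000, min=1179326759/388800000, spread=883978523/13436928000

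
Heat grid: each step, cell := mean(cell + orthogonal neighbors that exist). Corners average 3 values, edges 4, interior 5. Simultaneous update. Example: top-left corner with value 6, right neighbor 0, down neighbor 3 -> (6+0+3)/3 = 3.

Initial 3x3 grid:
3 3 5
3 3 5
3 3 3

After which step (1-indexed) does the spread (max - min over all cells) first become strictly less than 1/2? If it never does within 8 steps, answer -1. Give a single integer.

Step 1: max=13/3, min=3, spread=4/3
Step 2: max=71/18, min=3, spread=17/18
Step 3: max=4087/1080, min=281/90, spread=143/216
Step 4: max=237149/64800, min=4313/1350, spread=1205/2592
  -> spread < 1/2 first at step 4
Step 5: max=13963303/3888000, min=117541/36000, spread=10151/31104
Step 6: max=825509141/233280000, min=32169209/9720000, spread=85517/373248
Step 7: max=49062790927/13996800000, min=3900953671/1166400000, spread=720431/4478976
Step 8: max=2923038194669/839808000000, min=9820161863/2916000000, spread=6069221/53747712

Answer: 4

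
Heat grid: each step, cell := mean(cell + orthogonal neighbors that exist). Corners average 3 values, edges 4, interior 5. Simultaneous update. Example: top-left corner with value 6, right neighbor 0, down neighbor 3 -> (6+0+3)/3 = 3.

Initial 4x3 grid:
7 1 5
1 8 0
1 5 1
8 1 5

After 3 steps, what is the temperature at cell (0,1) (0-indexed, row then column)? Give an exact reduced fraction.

Answer: 5961/1600

Derivation:
Step 1: cell (0,1) = 21/4
Step 2: cell (0,1) = 53/16
Step 3: cell (0,1) = 5961/1600
Full grid after step 3:
  527/144 5961/1600 233/72
  757/200 3391/1000 7909/2400
  13111/3600 2597/750 22547/7200
  7907/2160 50819/14400 1733/540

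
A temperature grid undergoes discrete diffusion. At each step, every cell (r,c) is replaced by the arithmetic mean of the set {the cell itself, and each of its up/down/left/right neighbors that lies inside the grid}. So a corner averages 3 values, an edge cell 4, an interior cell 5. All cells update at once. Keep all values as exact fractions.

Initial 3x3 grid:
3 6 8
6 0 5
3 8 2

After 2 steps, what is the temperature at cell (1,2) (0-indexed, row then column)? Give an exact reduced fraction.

Answer: 241/48

Derivation:
Step 1: cell (1,2) = 15/4
Step 2: cell (1,2) = 241/48
Full grid after step 2:
  49/12 247/48 43/9
  14/3 77/20 241/48
  143/36 227/48 4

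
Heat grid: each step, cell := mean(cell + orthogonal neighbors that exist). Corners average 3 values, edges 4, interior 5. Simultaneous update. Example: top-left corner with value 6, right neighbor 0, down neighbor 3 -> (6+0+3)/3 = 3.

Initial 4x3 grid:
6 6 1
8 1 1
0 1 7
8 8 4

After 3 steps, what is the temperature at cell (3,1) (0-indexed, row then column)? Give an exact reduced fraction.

Step 1: cell (3,1) = 21/4
Step 2: cell (3,1) = 1219/240
Step 3: cell (3,1) = 67961/14400
Full grid after step 3:
  4757/1080 26813/7200 7129/2160
  1873/450 22499/6000 23443/7200
  15799/3600 3053/750 28223/7200
  10229/2160 67961/14400 2501/540

Answer: 67961/14400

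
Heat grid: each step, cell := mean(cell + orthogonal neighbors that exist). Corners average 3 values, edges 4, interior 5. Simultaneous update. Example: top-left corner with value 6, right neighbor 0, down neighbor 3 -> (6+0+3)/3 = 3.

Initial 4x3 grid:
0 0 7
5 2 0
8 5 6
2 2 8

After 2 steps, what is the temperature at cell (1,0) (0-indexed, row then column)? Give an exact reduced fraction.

Step 1: cell (1,0) = 15/4
Step 2: cell (1,0) = 769/240
Full grid after step 2:
  23/9 173/80 25/9
  769/240 67/20 397/120
  347/80 21/5 553/120
  53/12 1091/240 43/9

Answer: 769/240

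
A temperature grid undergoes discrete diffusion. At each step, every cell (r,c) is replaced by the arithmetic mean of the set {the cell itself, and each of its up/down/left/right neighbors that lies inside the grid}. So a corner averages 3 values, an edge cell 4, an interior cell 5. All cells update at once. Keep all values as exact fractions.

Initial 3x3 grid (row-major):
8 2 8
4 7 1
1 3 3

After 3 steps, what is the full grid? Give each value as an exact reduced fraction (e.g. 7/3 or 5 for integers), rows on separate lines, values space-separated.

Answer: 9889/2160 69373/14400 1163/270
15787/3600 11713/3000 19841/4800
3827/1080 2961/800 7229/2160

Derivation:
After step 1:
  14/3 25/4 11/3
  5 17/5 19/4
  8/3 7/2 7/3
After step 2:
  191/36 1079/240 44/9
  59/15 229/50 283/80
  67/18 119/40 127/36
After step 3:
  9889/2160 69373/14400 1163/270
  15787/3600 11713/3000 19841/4800
  3827/1080 2961/800 7229/2160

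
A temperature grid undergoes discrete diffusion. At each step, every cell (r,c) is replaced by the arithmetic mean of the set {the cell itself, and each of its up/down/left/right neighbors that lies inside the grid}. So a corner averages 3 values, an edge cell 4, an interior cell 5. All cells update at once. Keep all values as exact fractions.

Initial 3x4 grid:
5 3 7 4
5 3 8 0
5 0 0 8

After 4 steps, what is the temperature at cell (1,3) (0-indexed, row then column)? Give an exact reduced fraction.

Answer: 213797/54000

Derivation:
Step 1: cell (1,3) = 5
Step 2: cell (1,3) = 56/15
Step 3: cell (1,3) = 3763/900
Step 4: cell (1,3) = 213797/54000
Full grid after step 4:
  268169/64800 459769/108000 454259/108000 139607/32400
  1691591/432000 692209/180000 45299/11250 213797/54000
  230969/64800 390769/108000 388259/108000 123107/32400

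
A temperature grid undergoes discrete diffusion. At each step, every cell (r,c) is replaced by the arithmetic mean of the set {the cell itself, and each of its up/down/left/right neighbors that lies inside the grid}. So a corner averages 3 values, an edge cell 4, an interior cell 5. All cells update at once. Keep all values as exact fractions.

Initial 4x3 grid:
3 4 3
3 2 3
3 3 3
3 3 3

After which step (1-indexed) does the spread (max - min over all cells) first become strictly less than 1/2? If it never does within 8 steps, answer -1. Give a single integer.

Answer: 2

Derivation:
Step 1: max=10/3, min=11/4, spread=7/12
Step 2: max=19/6, min=143/50, spread=23/75
  -> spread < 1/2 first at step 2
Step 3: max=1327/432, min=2909/1000, spread=8789/54000
Step 4: max=328583/108000, min=211877/72000, spread=4307/43200
Step 5: max=5867381/1944000, min=11801/4000, spread=26419/388800
Step 6: max=1170267443/388800000, min=28348981/9600000, spread=1770697/31104000
Step 7: max=10500633913/3499200000, min=2300298739/777600000, spread=11943167/279936000
Step 8: max=4195418093483/1399680000000, min=920843682149/311040000000, spread=825944381/22394880000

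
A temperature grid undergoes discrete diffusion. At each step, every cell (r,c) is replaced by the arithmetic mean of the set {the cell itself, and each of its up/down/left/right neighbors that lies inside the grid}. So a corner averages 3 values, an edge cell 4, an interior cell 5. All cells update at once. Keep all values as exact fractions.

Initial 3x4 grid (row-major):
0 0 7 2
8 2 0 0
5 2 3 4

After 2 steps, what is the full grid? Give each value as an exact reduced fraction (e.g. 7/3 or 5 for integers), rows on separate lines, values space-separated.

Answer: 26/9 287/120 99/40 9/4
829/240 69/25 54/25 277/120
47/12 253/80 599/240 73/36

Derivation:
After step 1:
  8/3 9/4 9/4 3
  15/4 12/5 12/5 3/2
  5 3 9/4 7/3
After step 2:
  26/9 287/120 99/40 9/4
  829/240 69/25 54/25 277/120
  47/12 253/80 599/240 73/36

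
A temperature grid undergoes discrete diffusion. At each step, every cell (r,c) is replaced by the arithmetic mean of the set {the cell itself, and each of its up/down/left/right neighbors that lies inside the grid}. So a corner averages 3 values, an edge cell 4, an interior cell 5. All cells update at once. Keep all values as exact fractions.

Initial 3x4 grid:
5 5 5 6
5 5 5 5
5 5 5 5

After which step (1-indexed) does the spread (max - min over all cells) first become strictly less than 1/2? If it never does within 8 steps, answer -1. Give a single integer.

Step 1: max=16/3, min=5, spread=1/3
  -> spread < 1/2 first at step 1
Step 2: max=95/18, min=5, spread=5/18
Step 3: max=1121/216, min=5, spread=41/216
Step 4: max=133817/25920, min=5, spread=4217/25920
Step 5: max=7985149/1555200, min=36079/7200, spread=38417/311040
Step 6: max=477760211/93312000, min=722597/144000, spread=1903471/18662400
Step 7: max=28594589089/5598720000, min=21715759/4320000, spread=18038617/223948800
Step 8: max=1712884182851/335923200000, min=1956926759/388800000, spread=883978523/13436928000

Answer: 1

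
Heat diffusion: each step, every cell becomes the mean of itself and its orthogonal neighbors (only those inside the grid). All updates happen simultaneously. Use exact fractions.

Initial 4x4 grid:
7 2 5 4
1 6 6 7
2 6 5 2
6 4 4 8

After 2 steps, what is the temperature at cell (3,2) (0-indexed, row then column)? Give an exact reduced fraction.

Answer: 1171/240

Derivation:
Step 1: cell (3,2) = 21/4
Step 2: cell (3,2) = 1171/240
Full grid after step 2:
  37/9 1007/240 1223/240 43/9
  917/240 118/25 118/25 1283/240
  327/80 443/100 103/20 1171/240
  17/4 377/80 1171/240 185/36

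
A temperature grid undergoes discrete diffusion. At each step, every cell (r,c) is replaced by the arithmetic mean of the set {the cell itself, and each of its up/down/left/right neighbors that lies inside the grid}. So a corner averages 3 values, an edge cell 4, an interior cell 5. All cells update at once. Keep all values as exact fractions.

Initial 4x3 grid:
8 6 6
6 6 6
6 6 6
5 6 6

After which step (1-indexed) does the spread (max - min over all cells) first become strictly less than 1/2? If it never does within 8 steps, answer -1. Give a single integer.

Step 1: max=20/3, min=17/3, spread=1
Step 2: max=59/9, min=103/18, spread=5/6
Step 3: max=2747/432, min=16843/2880, spread=4411/8640
Step 4: max=40831/6480, min=152563/25920, spread=3587/8640
  -> spread < 1/2 first at step 4
Step 5: max=4848667/777600, min=61356211/10368000, spread=9878047/31104000
Step 6: max=289421783/46656000, min=184959167/31104000, spread=4793213/18662400
Step 7: max=17281007257/2799360000, min=222602084011/37324800000, spread=23434038247/111974400000
Step 8: max=1033576922963/167961600000, min=669781885567/111974400000, spread=2312327569/13436928000

Answer: 4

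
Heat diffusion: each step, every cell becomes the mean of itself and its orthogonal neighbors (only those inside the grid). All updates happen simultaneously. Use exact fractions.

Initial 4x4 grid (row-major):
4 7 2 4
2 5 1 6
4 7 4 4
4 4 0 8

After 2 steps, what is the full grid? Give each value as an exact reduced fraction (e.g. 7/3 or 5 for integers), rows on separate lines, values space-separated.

After step 1:
  13/3 9/2 7/2 4
  15/4 22/5 18/5 15/4
  17/4 24/5 16/5 11/2
  4 15/4 4 4
After step 2:
  151/36 251/60 39/10 15/4
  251/60 421/100 369/100 337/80
  21/5 102/25 211/50 329/80
  4 331/80 299/80 9/2

Answer: 151/36 251/60 39/10 15/4
251/60 421/100 369/100 337/80
21/5 102/25 211/50 329/80
4 331/80 299/80 9/2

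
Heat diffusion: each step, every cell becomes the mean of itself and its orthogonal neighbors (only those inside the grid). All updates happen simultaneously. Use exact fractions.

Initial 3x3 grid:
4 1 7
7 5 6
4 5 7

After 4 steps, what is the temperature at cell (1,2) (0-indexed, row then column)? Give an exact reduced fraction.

Step 1: cell (1,2) = 25/4
Step 2: cell (1,2) = 1303/240
Step 3: cell (1,2) = 77141/14400
Step 4: cell (1,2) = 4510927/864000
Full grid after step 4:
  204077/43200 4165927/864000 325753/64800
  1055513/216000 203011/40000 4510927/864000
  663331/129600 4543427/864000 117101/21600

Answer: 4510927/864000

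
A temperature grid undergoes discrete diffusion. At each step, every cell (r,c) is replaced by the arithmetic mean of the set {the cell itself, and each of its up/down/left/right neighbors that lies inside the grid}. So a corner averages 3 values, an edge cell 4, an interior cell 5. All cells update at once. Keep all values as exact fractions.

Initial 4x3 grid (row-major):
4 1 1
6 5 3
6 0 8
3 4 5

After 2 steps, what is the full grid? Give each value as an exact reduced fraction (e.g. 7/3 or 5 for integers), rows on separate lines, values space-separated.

Answer: 35/9 133/48 26/9
47/12 397/100 155/48
269/60 367/100 1111/240
133/36 22/5 38/9

Derivation:
After step 1:
  11/3 11/4 5/3
  21/4 3 17/4
  15/4 23/5 4
  13/3 3 17/3
After step 2:
  35/9 133/48 26/9
  47/12 397/100 155/48
  269/60 367/100 1111/240
  133/36 22/5 38/9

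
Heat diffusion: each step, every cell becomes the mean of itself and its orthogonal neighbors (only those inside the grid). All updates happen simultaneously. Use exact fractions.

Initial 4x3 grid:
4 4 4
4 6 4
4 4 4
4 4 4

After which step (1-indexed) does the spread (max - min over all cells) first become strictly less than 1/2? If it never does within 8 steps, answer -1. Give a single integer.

Step 1: max=9/2, min=4, spread=1/2
Step 2: max=223/50, min=4, spread=23/50
  -> spread < 1/2 first at step 2
Step 3: max=10411/2400, min=813/200, spread=131/480
Step 4: max=92951/21600, min=14791/3600, spread=841/4320
Step 5: max=37102051/8640000, min=2973373/720000, spread=56863/345600
Step 6: max=332574341/77760000, min=26909543/6480000, spread=386393/3110400
Step 7: max=132809723131/31104000000, min=10788358813/2592000000, spread=26795339/248832000
Step 8: max=7948775714129/1866240000000, min=649166149667/155520000000, spread=254051069/2985984000

Answer: 2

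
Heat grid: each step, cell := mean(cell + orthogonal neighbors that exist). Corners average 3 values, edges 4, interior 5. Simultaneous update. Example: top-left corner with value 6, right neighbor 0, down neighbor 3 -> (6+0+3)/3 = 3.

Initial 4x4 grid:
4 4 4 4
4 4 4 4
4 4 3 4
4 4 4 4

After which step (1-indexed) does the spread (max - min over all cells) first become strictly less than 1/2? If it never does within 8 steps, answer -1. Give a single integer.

Step 1: max=4, min=15/4, spread=1/4
  -> spread < 1/2 first at step 1
Step 2: max=4, min=189/50, spread=11/50
Step 3: max=4, min=9233/2400, spread=367/2400
Step 4: max=2387/600, min=41629/10800, spread=1337/10800
Step 5: max=71531/18000, min=1254331/324000, spread=33227/324000
Step 6: max=427951/108000, min=37665673/9720000, spread=849917/9720000
Step 7: max=6411467/1620000, min=1132685653/291600000, spread=21378407/291600000
Step 8: max=1920311657/486000000, min=34025537629/8748000000, spread=540072197/8748000000

Answer: 1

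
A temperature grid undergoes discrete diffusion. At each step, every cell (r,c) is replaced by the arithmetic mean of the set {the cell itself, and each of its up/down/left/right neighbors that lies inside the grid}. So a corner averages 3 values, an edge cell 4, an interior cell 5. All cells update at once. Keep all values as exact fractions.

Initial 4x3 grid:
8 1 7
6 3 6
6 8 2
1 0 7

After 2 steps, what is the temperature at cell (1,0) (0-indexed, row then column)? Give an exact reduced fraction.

Step 1: cell (1,0) = 23/4
Step 2: cell (1,0) = 26/5
Full grid after step 2:
  31/6 1153/240 167/36
  26/5 118/25 1183/240
  257/60 118/25 341/80
  139/36 197/60 17/4

Answer: 26/5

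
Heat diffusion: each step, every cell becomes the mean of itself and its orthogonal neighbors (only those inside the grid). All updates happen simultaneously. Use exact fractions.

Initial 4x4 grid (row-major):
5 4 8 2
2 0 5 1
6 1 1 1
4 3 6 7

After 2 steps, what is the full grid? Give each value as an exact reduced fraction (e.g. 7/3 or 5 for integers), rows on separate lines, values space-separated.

Answer: 67/18 113/30 47/12 32/9
377/120 151/50 76/25 137/48
391/120 283/100 59/20 733/240
133/36 857/240 913/240 137/36

Derivation:
After step 1:
  11/3 17/4 19/4 11/3
  13/4 12/5 3 9/4
  13/4 11/5 14/5 5/2
  13/3 7/2 17/4 14/3
After step 2:
  67/18 113/30 47/12 32/9
  377/120 151/50 76/25 137/48
  391/120 283/100 59/20 733/240
  133/36 857/240 913/240 137/36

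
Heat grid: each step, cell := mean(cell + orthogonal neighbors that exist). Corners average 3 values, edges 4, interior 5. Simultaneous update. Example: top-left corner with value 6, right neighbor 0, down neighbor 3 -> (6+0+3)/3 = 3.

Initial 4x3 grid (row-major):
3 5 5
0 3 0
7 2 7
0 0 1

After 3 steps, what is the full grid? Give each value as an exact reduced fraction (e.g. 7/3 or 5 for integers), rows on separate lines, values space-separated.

After step 1:
  8/3 4 10/3
  13/4 2 15/4
  9/4 19/5 5/2
  7/3 3/4 8/3
After step 2:
  119/36 3 133/36
  61/24 84/25 139/48
  349/120 113/50 763/240
  16/9 191/80 71/36
After step 3:
  637/216 167/50 1381/432
  1363/450 5623/2000 23633/7200
  8539/3600 2819/1000 18553/7200
  5093/2160 3359/1600 1357/540

Answer: 637/216 167/50 1381/432
1363/450 5623/2000 23633/7200
8539/3600 2819/1000 18553/7200
5093/2160 3359/1600 1357/540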